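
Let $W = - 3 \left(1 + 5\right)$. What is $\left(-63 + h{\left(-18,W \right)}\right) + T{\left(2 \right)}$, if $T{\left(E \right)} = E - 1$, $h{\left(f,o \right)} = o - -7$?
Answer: $-73$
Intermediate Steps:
$W = -18$ ($W = \left(-3\right) 6 = -18$)
$h{\left(f,o \right)} = 7 + o$ ($h{\left(f,o \right)} = o + 7 = 7 + o$)
$T{\left(E \right)} = -1 + E$ ($T{\left(E \right)} = E - 1 = -1 + E$)
$\left(-63 + h{\left(-18,W \right)}\right) + T{\left(2 \right)} = \left(-63 + \left(7 - 18\right)\right) + \left(-1 + 2\right) = \left(-63 - 11\right) + 1 = -74 + 1 = -73$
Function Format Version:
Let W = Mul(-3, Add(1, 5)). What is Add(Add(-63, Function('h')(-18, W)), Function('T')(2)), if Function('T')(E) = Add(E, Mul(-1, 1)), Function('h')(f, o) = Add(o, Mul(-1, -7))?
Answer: -73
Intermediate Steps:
W = -18 (W = Mul(-3, 6) = -18)
Function('h')(f, o) = Add(7, o) (Function('h')(f, o) = Add(o, 7) = Add(7, o))
Function('T')(E) = Add(-1, E) (Function('T')(E) = Add(E, -1) = Add(-1, E))
Add(Add(-63, Function('h')(-18, W)), Function('T')(2)) = Add(Add(-63, Add(7, -18)), Add(-1, 2)) = Add(Add(-63, -11), 1) = Add(-74, 1) = -73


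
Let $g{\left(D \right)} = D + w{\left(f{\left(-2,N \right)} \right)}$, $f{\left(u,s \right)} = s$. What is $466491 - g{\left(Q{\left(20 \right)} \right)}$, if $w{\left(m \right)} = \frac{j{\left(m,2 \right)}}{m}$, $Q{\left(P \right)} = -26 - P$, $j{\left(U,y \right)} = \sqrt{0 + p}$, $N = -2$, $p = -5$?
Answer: $466537 + \frac{i \sqrt{5}}{2} \approx 4.6654 \cdot 10^{5} + 1.118 i$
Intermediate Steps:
$j{\left(U,y \right)} = i \sqrt{5}$ ($j{\left(U,y \right)} = \sqrt{0 - 5} = \sqrt{-5} = i \sqrt{5}$)
$w{\left(m \right)} = \frac{i \sqrt{5}}{m}$
$g{\left(D \right)} = D - \frac{i \sqrt{5}}{2}$ ($g{\left(D \right)} = D + \frac{i \sqrt{5}}{-2} = D + i \sqrt{5} \left(- \frac{1}{2}\right) = D - \frac{i \sqrt{5}}{2}$)
$466491 - g{\left(Q{\left(20 \right)} \right)} = 466491 - \left(\left(-26 - 20\right) - \frac{i \sqrt{5}}{2}\right) = 466491 - \left(-46 - \frac{i \sqrt{5}}{2}\right) = 466491 + \left(46 + \frac{i \sqrt{5}}{2}\right) = 466537 + \frac{i \sqrt{5}}{2}$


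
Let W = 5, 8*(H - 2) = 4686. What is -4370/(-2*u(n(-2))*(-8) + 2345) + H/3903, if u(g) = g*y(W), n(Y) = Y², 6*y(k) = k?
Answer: -37551575/22465668 ≈ -1.6715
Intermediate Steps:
H = 2351/4 (H = 2 + (⅛)*4686 = 2 + 2343/4 = 2351/4 ≈ 587.75)
y(k) = k/6
u(g) = 5*g/6 (u(g) = g*((⅙)*5) = g*(⅚) = 5*g/6)
-4370/(-2*u(n(-2))*(-8) + 2345) + H/3903 = -4370/(-5*(-2)²/3*(-8) + 2345) + (2351/4)/3903 = -4370/(-5*4/3*(-8) + 2345) + (2351/4)*(1/3903) = -4370/(-2*10/3*(-8) + 2345) + 2351/15612 = -4370/(-20/3*(-8) + 2345) + 2351/15612 = -4370/(160/3 + 2345) + 2351/15612 = -4370/7195/3 + 2351/15612 = -4370*3/7195 + 2351/15612 = -2622/1439 + 2351/15612 = -37551575/22465668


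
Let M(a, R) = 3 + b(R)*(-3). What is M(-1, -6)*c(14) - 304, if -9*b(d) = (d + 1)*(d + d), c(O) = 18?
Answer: 110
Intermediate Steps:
b(d) = -2*d*(1 + d)/9 (b(d) = -(d + 1)*(d + d)/9 = -(1 + d)*2*d/9 = -2*d*(1 + d)/9)
M(a, R) = 3 + 2*R*(1 + R)/3 (M(a, R) = 3 - 2*R*(1 + R)/9*(-3) = 3 + 2*R*(1 + R)/3)
M(-1, -6)*c(14) - 304 = (3 + (⅔)*(-6)*(1 - 6))*18 - 304 = (3 + (⅔)*(-6)*(-5))*18 - 304 = (3 + 20)*18 - 304 = 23*18 - 304 = 414 - 304 = 110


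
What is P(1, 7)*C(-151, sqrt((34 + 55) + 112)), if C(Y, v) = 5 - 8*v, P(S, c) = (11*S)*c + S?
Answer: 390 - 624*sqrt(201) ≈ -8456.7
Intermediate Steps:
P(S, c) = S + 11*S*c (P(S, c) = 11*S*c + S = S + 11*S*c)
P(1, 7)*C(-151, sqrt((34 + 55) + 112)) = (1*(1 + 11*7))*(5 - 8*sqrt((34 + 55) + 112)) = (1*(1 + 77))*(5 - 8*sqrt(89 + 112)) = (1*78)*(5 - 8*sqrt(201)) = 78*(5 - 8*sqrt(201)) = 390 - 624*sqrt(201)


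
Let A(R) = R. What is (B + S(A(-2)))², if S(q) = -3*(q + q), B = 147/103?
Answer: 1912689/10609 ≈ 180.29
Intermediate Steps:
B = 147/103 (B = 147*(1/103) = 147/103 ≈ 1.4272)
S(q) = -6*q
(B + S(A(-2)))² = (147/103 - 6*(-2))² = (147/103 + 12)² = (1383/103)² = 1912689/10609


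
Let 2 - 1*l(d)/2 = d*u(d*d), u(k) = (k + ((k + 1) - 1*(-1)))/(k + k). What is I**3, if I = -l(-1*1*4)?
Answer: -15625/8 ≈ -1953.1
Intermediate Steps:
u(k) = (2 + 2*k)/(2*k) (u(k) = (k + ((1 + k) + 1))/((2*k)) = (k + (2 + k))*(1/(2*k)) = (2 + 2*k)*(1/(2*k)) = (2 + 2*k)/(2*k))
l(d) = 4 - 2*(1 + d**2)/d (l(d) = 4 - 2*d*(1 + d*d)/((d*d)) = 4 - 2*d*(1 + d**2)/(d**2) = 4 - 2*d*(1 + d**2)/d**2 = 4 - 2*(1 + d**2)/d)
I = -25/2 (I = -(4 - 2*(-1*1)*4 - 2/(-1*1*4)) = -(4 - (-2)*4 - 2/((-1*4))) = -(4 - 2*(-4) - 2/(-4)) = -(4 + 8 - 2*(-1/4)) = -(4 + 8 + 1/2) = -1*25/2 = -25/2 ≈ -12.500)
I**3 = (-25/2)**3 = -15625/8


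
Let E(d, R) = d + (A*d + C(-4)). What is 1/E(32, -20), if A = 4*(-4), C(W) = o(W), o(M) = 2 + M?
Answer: -1/482 ≈ -0.0020747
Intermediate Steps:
C(W) = 2 + W
A = -16
E(d, R) = -2 - 15*d (E(d, R) = d + (-16*d + (2 - 4)) = d + (-16*d - 2) = d + (-2 - 16*d) = -2 - 15*d)
1/E(32, -20) = 1/(-2 - 15*32) = 1/(-2 - 480) = 1/(-482) = -1/482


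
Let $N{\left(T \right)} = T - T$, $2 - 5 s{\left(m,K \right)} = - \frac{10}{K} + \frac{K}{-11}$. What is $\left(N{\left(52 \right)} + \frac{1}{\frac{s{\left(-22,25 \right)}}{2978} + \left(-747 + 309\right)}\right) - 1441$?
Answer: $- \frac{516887292713}{358699843} \approx -1441.0$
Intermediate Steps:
$s{\left(m,K \right)} = \frac{2}{5} + \frac{2}{K} + \frac{K}{55}$ ($s{\left(m,K \right)} = \frac{2}{5} - \frac{- \frac{10}{K} + \frac{K}{-11}}{5} = \frac{2}{5} - \frac{- \frac{10}{K} + K \left(- \frac{1}{11}\right)}{5} = \frac{2}{5} - \frac{- \frac{10}{K} - \frac{K}{11}}{5} = \frac{2}{5} + \left(\frac{2}{K} + \frac{K}{55}\right) = \frac{2}{5} + \frac{2}{K} + \frac{K}{55}$)
$N{\left(T \right)} = 0$
$\left(N{\left(52 \right)} + \frac{1}{\frac{s{\left(-22,25 \right)}}{2978} + \left(-747 + 309\right)}\right) - 1441 = \left(0 + \frac{1}{\frac{\frac{1}{55} \cdot \frac{1}{25} \left(110 + 25 \left(22 + 25\right)\right)}{2978} + \left(-747 + 309\right)}\right) - 1441 = \left(0 + \frac{1}{\frac{1}{55} \cdot \frac{1}{25} \left(110 + 25 \cdot 47\right) \frac{1}{2978} - 438}\right) - 1441 = \left(0 + \frac{1}{\frac{1}{55} \cdot \frac{1}{25} \left(110 + 1175\right) \frac{1}{2978} - 438}\right) - 1441 = \left(0 + \frac{1}{\frac{1}{55} \cdot \frac{1}{25} \cdot 1285 \cdot \frac{1}{2978} - 438}\right) - 1441 = \left(0 + \frac{1}{\frac{257}{275} \cdot \frac{1}{2978} - 438}\right) - 1441 = \left(0 + \frac{1}{\frac{257}{818950} - 438}\right) - 1441 = \left(0 + \frac{1}{- \frac{358699843}{818950}}\right) - 1441 = \left(0 - \frac{818950}{358699843}\right) - 1441 = - \frac{818950}{358699843} - 1441 = - \frac{516887292713}{358699843}$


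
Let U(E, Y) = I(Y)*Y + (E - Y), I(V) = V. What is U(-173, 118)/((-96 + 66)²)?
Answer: 13633/900 ≈ 15.148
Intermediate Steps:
U(E, Y) = E + Y² - Y (U(E, Y) = Y*Y + (E - Y) = Y² + (E - Y) = E + Y² - Y)
U(-173, 118)/((-96 + 66)²) = (-173 + 118² - 1*118)/((-96 + 66)²) = (-173 + 13924 - 118)/((-30)²) = 13633/900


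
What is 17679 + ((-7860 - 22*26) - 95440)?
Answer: -86193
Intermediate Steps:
17679 + ((-7860 - 22*26) - 95440) = 17679 + ((-7860 - 572) - 95440) = 17679 + (-8432 - 95440) = 17679 - 103872 = -86193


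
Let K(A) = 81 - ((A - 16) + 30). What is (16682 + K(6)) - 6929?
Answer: 9814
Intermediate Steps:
K(A) = 67 - A (K(A) = 81 - ((-16 + A) + 30) = 81 - (14 + A) = 81 + (-14 - A) = 67 - A)
(16682 + K(6)) - 6929 = (16682 + (67 - 1*6)) - 6929 = (16682 + (67 - 6)) - 6929 = (16682 + 61) - 6929 = 16743 - 6929 = 9814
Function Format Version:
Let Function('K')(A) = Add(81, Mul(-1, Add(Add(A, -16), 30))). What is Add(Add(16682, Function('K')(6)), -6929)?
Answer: 9814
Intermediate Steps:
Function('K')(A) = Add(67, Mul(-1, A)) (Function('K')(A) = Add(81, Mul(-1, Add(Add(-16, A), 30))) = Add(81, Mul(-1, Add(14, A))) = Add(81, Add(-14, Mul(-1, A))) = Add(67, Mul(-1, A)))
Add(Add(16682, Function('K')(6)), -6929) = Add(Add(16682, Add(67, Mul(-1, 6))), -6929) = Add(Add(16682, Add(67, -6)), -6929) = Add(Add(16682, 61), -6929) = Add(16743, -6929) = 9814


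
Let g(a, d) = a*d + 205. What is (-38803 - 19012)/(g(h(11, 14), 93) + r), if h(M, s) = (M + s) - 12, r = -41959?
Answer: 11563/8109 ≈ 1.4259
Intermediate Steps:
h(M, s) = -12 + M + s
g(a, d) = 205 + a*d
(-38803 - 19012)/(g(h(11, 14), 93) + r) = (-38803 - 19012)/((205 + (-12 + 11 + 14)*93) - 41959) = -57815/((205 + 13*93) - 41959) = -57815/((205 + 1209) - 41959) = -57815/(1414 - 41959) = -57815/(-40545) = -57815*(-1/40545) = 11563/8109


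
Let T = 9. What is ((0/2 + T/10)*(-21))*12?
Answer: -1134/5 ≈ -226.80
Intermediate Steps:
((0/2 + T/10)*(-21))*12 = ((0/2 + 9/10)*(-21))*12 = ((0*(1/2) + 9*(1/10))*(-21))*12 = ((0 + 9/10)*(-21))*12 = ((9/10)*(-21))*12 = -189/10*12 = -1134/5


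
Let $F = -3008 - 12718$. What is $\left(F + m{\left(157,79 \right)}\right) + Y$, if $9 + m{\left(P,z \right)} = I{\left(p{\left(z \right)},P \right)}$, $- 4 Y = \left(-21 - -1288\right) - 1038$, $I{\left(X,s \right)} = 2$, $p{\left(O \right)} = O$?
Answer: $- \frac{63161}{4} \approx -15790.0$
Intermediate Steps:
$F = -15726$
$Y = - \frac{229}{4}$ ($Y = - \frac{\left(-21 - -1288\right) - 1038}{4} = - \frac{\left(-21 + 1288\right) - 1038}{4} = - \frac{1267 - 1038}{4} = \left(- \frac{1}{4}\right) 229 = - \frac{229}{4} \approx -57.25$)
$m{\left(P,z \right)} = -7$ ($m{\left(P,z \right)} = -9 + 2 = -7$)
$\left(F + m{\left(157,79 \right)}\right) + Y = \left(-15726 - 7\right) - \frac{229}{4} = -15733 - \frac{229}{4} = - \frac{63161}{4}$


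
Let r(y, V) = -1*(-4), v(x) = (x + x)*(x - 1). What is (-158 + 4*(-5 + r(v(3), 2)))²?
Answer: 26244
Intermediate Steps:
v(x) = 2*x*(-1 + x) (v(x) = (2*x)*(-1 + x) = 2*x*(-1 + x))
r(y, V) = 4
(-158 + 4*(-5 + r(v(3), 2)))² = (-158 + 4*(-5 + 4))² = (-158 + 4*(-1))² = (-158 - 4)² = (-162)² = 26244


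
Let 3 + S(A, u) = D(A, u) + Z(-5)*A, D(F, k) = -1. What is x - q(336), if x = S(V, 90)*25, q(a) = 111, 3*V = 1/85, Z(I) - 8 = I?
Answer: -3582/17 ≈ -210.71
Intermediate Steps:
Z(I) = 8 + I
V = 1/255 (V = (⅓)/85 = (⅓)*(1/85) = 1/255 ≈ 0.0039216)
S(A, u) = -4 + 3*A (S(A, u) = -3 + (-1 + (8 - 5)*A) = -3 + (-1 + 3*A) = -4 + 3*A)
x = -1695/17 (x = (-4 + 3*(1/255))*25 = (-4 + 1/85)*25 = -339/85*25 = -1695/17 ≈ -99.706)
x - q(336) = -1695/17 - 1*111 = -1695/17 - 111 = -3582/17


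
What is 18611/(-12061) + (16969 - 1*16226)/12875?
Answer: -230655302/155285375 ≈ -1.4854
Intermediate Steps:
18611/(-12061) + (16969 - 1*16226)/12875 = 18611*(-1/12061) + (16969 - 16226)*(1/12875) = -18611/12061 + 743*(1/12875) = -18611/12061 + 743/12875 = -230655302/155285375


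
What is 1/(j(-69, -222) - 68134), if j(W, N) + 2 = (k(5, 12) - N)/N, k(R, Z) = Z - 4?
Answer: -111/7563211 ≈ -1.4676e-5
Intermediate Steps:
k(R, Z) = -4 + Z
j(W, N) = -2 + (8 - N)/N (j(W, N) = -2 + ((-4 + 12) - N)/N = -2 + (8 - N)/N)
1/(j(-69, -222) - 68134) = 1/((-3 + 8/(-222)) - 68134) = 1/((-3 + 8*(-1/222)) - 68134) = 1/((-3 - 4/111) - 68134) = 1/(-337/111 - 68134) = 1/(-7563211/111) = -111/7563211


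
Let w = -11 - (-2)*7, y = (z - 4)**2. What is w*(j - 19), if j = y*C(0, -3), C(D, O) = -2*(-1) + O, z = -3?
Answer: -204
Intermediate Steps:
C(D, O) = 2 + O
y = 49 (y = (-3 - 4)**2 = (-7)**2 = 49)
j = -49 (j = 49*(2 - 3) = 49*(-1) = -49)
w = 3 (w = -11 - 1*(-14) = -11 + 14 = 3)
w*(j - 19) = 3*(-49 - 19) = 3*(-68) = -204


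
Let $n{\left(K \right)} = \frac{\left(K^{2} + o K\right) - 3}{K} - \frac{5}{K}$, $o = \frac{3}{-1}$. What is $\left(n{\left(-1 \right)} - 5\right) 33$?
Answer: $-33$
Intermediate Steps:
$o = -3$ ($o = 3 \left(-1\right) = -3$)
$n{\left(K \right)} = - \frac{5}{K} + \frac{-3 + K^{2} - 3 K}{K}$ ($n{\left(K \right)} = \frac{\left(K^{2} - 3 K\right) - 3}{K} - \frac{5}{K} = \frac{-3 + K^{2} - 3 K}{K} - \frac{5}{K} = - \frac{5}{K} + \frac{-3 + K^{2} - 3 K}{K}$)
$\left(n{\left(-1 \right)} - 5\right) 33 = \left(\left(-3 - 1 - \frac{8}{-1}\right) - 5\right) 33 = \left(\left(-3 - 1 - -8\right) - 5\right) 33 = \left(\left(-3 - 1 + 8\right) - 5\right) 33 = \left(4 - 5\right) 33 = \left(-1\right) 33 = -33$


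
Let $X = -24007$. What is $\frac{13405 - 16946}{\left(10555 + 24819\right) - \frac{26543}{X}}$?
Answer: $- \frac{85008787}{849250161} \approx -0.1001$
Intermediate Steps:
$\frac{13405 - 16946}{\left(10555 + 24819\right) - \frac{26543}{X}} = \frac{13405 - 16946}{\left(10555 + 24819\right) - \frac{26543}{-24007}} = - \frac{3541}{35374 - - \frac{26543}{24007}} = - \frac{3541}{35374 + \frac{26543}{24007}} = - \frac{3541}{\frac{849250161}{24007}} = \left(-3541\right) \frac{24007}{849250161} = - \frac{85008787}{849250161}$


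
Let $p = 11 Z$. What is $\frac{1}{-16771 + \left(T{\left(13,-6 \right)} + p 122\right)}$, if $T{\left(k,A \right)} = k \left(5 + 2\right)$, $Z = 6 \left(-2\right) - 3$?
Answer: $- \frac{1}{36810} \approx -2.7167 \cdot 10^{-5}$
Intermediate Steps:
$Z = -15$ ($Z = -12 - 3 = -15$)
$T{\left(k,A \right)} = 7 k$ ($T{\left(k,A \right)} = k 7 = 7 k$)
$p = -165$ ($p = 11 \left(-15\right) = -165$)
$\frac{1}{-16771 + \left(T{\left(13,-6 \right)} + p 122\right)} = \frac{1}{-16771 + \left(7 \cdot 13 - 20130\right)} = \frac{1}{-16771 + \left(91 - 20130\right)} = \frac{1}{-16771 - 20039} = \frac{1}{-36810} = - \frac{1}{36810}$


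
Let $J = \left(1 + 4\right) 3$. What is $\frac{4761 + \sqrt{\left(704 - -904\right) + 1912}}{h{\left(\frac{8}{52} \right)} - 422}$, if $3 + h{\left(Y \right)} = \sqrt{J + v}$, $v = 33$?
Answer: $- \frac{2023425}{180577} - \frac{19044 \sqrt{3}}{180577} - \frac{3400 \sqrt{55}}{180577} - \frac{32 \sqrt{165}}{180577} \approx -11.53$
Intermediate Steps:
$J = 15$ ($J = 5 \cdot 3 = 15$)
$h{\left(Y \right)} = -3 + 4 \sqrt{3}$ ($h{\left(Y \right)} = -3 + \sqrt{15 + 33} = -3 + \sqrt{48} = -3 + 4 \sqrt{3}$)
$\frac{4761 + \sqrt{\left(704 - -904\right) + 1912}}{h{\left(\frac{8}{52} \right)} - 422} = \frac{4761 + \sqrt{\left(704 - -904\right) + 1912}}{\left(-3 + 4 \sqrt{3}\right) - 422} = \frac{4761 + \sqrt{\left(704 + 904\right) + 1912}}{-425 + 4 \sqrt{3}} = \frac{4761 + \sqrt{1608 + 1912}}{-425 + 4 \sqrt{3}} = \frac{4761 + \sqrt{3520}}{-425 + 4 \sqrt{3}} = \frac{4761 + 8 \sqrt{55}}{-425 + 4 \sqrt{3}}$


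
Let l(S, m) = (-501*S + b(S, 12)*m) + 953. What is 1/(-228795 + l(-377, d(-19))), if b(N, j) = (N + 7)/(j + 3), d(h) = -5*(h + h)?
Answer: -3/130955 ≈ -2.2909e-5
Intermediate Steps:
d(h) = -10*h
b(N, j) = (7 + N)/(3 + j)
l(S, m) = 953 - 501*S + m*(7/15 + S/15) (l(S, m) = (-501*S + ((7 + S)/(3 + 12))*m) + 953 = (-501*S + ((7 + S)/15)*m) + 953 = (-501*S + (7/15 + S/15)*m) + 953 = (-501*S + m*(7/15 + S/15)) + 953 = 953 - 501*S + m*(7/15 + S/15))
1/(-228795 + l(-377, d(-19))) = 1/(-228795 + (953 - 501*(-377) + (-10*(-19))*(7 - 377)/15)) = 1/(-228795 + (953 + 188877 + (1/15)*190*(-370))) = 1/(-228795 + (953 + 188877 - 14060/3)) = 1/(-228795 + 555430/3) = 1/(-130955/3) = -3/130955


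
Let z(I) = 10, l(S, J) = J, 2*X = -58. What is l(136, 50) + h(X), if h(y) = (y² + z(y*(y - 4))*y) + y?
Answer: 572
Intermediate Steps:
X = -29 (X = (½)*(-58) = -29)
h(y) = y² + 11*y (h(y) = (y² + 10*y) + y = y² + 11*y)
l(136, 50) + h(X) = 50 - 29*(11 - 29) = 50 - 29*(-18) = 50 + 522 = 572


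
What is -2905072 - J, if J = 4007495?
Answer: -6912567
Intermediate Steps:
-2905072 - J = -2905072 - 1*4007495 = -2905072 - 4007495 = -6912567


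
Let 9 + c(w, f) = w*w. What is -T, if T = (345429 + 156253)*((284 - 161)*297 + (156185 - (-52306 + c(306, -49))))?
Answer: -75952146390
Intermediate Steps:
c(w, f) = -9 + w² (c(w, f) = -9 + w*w = -9 + w²)
T = 75952146390 (T = (345429 + 156253)*((284 - 161)*297 + (156185 - (-52306 + (-9 + 306²)))) = 501682*(123*297 + (156185 - (-52306 + (-9 + 93636)))) = 501682*(36531 + (156185 - (-52306 + 93627))) = 501682*(36531 + (156185 - 1*41321)) = 501682*(36531 + (156185 - 41321)) = 501682*(36531 + 114864) = 501682*151395 = 75952146390)
-T = -1*75952146390 = -75952146390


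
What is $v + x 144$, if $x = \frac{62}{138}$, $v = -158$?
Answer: $- \frac{2146}{23} \approx -93.304$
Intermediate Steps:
$x = \frac{31}{69}$ ($x = 62 \cdot \frac{1}{138} = \frac{31}{69} \approx 0.44928$)
$v + x 144 = -158 + \frac{31}{69} \cdot 144 = -158 + \frac{1488}{23} = - \frac{2146}{23}$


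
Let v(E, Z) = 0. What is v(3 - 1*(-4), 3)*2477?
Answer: 0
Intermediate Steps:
v(3 - 1*(-4), 3)*2477 = 0*2477 = 0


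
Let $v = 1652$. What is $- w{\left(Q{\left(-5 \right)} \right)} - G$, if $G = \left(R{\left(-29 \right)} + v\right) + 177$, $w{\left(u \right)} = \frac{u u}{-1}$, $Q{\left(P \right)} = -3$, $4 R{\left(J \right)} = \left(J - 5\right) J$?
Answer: $- \frac{4133}{2} \approx -2066.5$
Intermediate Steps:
$R{\left(J \right)} = \frac{J \left(-5 + J\right)}{4}$ ($R{\left(J \right)} = \frac{\left(J - 5\right) J}{4} = \frac{\left(-5 + J\right) J}{4} = \frac{J \left(-5 + J\right)}{4}$)
$w{\left(u \right)} = - u^{2}$ ($w{\left(u \right)} = u^{2} \left(-1\right) = - u^{2}$)
$G = \frac{4151}{2}$ ($G = \left(\frac{1}{4} \left(-29\right) \left(-5 - 29\right) + 1652\right) + 177 = \left(\frac{1}{4} \left(-29\right) \left(-34\right) + 1652\right) + 177 = \left(\frac{493}{2} + 1652\right) + 177 = \frac{3797}{2} + 177 = \frac{4151}{2} \approx 2075.5$)
$- w{\left(Q{\left(-5 \right)} \right)} - G = - \left(-1\right) \left(-3\right)^{2} - \frac{4151}{2} = - \left(-1\right) 9 - \frac{4151}{2} = \left(-1\right) \left(-9\right) - \frac{4151}{2} = 9 - \frac{4151}{2} = - \frac{4133}{2}$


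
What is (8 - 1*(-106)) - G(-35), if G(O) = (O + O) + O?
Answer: 219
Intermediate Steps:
G(O) = 3*O (G(O) = 2*O + O = 3*O)
(8 - 1*(-106)) - G(-35) = (8 - 1*(-106)) - 3*(-35) = (8 + 106) - 1*(-105) = 114 + 105 = 219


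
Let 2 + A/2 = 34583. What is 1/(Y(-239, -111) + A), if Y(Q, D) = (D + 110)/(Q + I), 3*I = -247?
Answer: 964/66672171 ≈ 1.4459e-5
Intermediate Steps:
I = -247/3 (I = (1/3)*(-247) = -247/3 ≈ -82.333)
Y(Q, D) = (110 + D)/(-247/3 + Q) (Y(Q, D) = (D + 110)/(Q - 247/3) = (110 + D)/(-247/3 + Q))
A = 69162 (A = -4 + 2*34583 = -4 + 69166 = 69162)
1/(Y(-239, -111) + A) = 1/(3*(110 - 111)/(-247 + 3*(-239)) + 69162) = 1/(3*(-1)/(-247 - 717) + 69162) = 1/(3*(-1)/(-964) + 69162) = 1/(3*(-1/964)*(-1) + 69162) = 1/(3/964 + 69162) = 1/(66672171/964) = 964/66672171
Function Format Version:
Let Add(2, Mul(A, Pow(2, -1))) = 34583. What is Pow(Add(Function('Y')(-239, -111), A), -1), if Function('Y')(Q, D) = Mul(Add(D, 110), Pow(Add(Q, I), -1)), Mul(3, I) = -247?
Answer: Rational(964, 66672171) ≈ 1.4459e-5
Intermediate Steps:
I = Rational(-247, 3) (I = Mul(Rational(1, 3), -247) = Rational(-247, 3) ≈ -82.333)
Function('Y')(Q, D) = Mul(Pow(Add(Rational(-247, 3), Q), -1), Add(110, D)) (Function('Y')(Q, D) = Mul(Add(D, 110), Pow(Add(Q, Rational(-247, 3)), -1)) = Mul(Add(110, D), Pow(Add(Rational(-247, 3), Q), -1)) = Mul(Pow(Add(Rational(-247, 3), Q), -1), Add(110, D)))
A = 69162 (A = Add(-4, Mul(2, 34583)) = Add(-4, 69166) = 69162)
Pow(Add(Function('Y')(-239, -111), A), -1) = Pow(Add(Mul(3, Pow(Add(-247, Mul(3, -239)), -1), Add(110, -111)), 69162), -1) = Pow(Add(Mul(3, Pow(Add(-247, -717), -1), -1), 69162), -1) = Pow(Add(Mul(3, Pow(-964, -1), -1), 69162), -1) = Pow(Add(Mul(3, Rational(-1, 964), -1), 69162), -1) = Pow(Add(Rational(3, 964), 69162), -1) = Pow(Rational(66672171, 964), -1) = Rational(964, 66672171)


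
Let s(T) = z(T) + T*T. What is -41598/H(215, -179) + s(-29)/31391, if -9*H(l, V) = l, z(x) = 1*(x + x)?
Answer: 11752393707/6749065 ≈ 1741.3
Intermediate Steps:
z(x) = 2*x (z(x) = 1*(2*x) = 2*x)
s(T) = T² + 2*T (s(T) = 2*T + T*T = 2*T + T² = T² + 2*T)
H(l, V) = -l/9
-41598/H(215, -179) + s(-29)/31391 = -41598/((-⅑*215)) - 29*(2 - 29)/31391 = -41598/(-215/9) - 29*(-27)*(1/31391) = -41598*(-9/215) + 783*(1/31391) = 374382/215 + 783/31391 = 11752393707/6749065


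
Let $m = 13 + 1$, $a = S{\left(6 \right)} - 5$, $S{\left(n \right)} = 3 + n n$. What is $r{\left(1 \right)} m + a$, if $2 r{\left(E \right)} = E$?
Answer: $41$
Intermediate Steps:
$S{\left(n \right)} = 3 + n^{2}$
$r{\left(E \right)} = \frac{E}{2}$
$a = 34$ ($a = \left(3 + 6^{2}\right) - 5 = \left(3 + 36\right) - 5 = 39 - 5 = 34$)
$m = 14$
$r{\left(1 \right)} m + a = \frac{1}{2} \cdot 1 \cdot 14 + 34 = \frac{1}{2} \cdot 14 + 34 = 7 + 34 = 41$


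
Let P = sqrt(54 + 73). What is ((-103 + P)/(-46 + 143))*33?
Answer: -3399/97 + 33*sqrt(127)/97 ≈ -31.207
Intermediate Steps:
P = sqrt(127) ≈ 11.269
((-103 + P)/(-46 + 143))*33 = ((-103 + sqrt(127))/(-46 + 143))*33 = ((-103 + sqrt(127))/97)*33 = ((-103 + sqrt(127))*(1/97))*33 = (-103/97 + sqrt(127)/97)*33 = -3399/97 + 33*sqrt(127)/97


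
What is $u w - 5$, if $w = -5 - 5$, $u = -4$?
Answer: $35$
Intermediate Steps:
$w = -10$
$u w - 5 = \left(-4\right) \left(-10\right) - 5 = 40 - 5 = 35$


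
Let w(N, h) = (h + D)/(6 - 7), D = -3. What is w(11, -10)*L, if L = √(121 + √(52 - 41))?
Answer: 13*√(121 + √11) ≈ 144.95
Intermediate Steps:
L = √(121 + √11) ≈ 11.150
w(N, h) = 3 - h (w(N, h) = (h - 3)/(6 - 7) = (-3 + h)/(-1) = (-3 + h)*(-1) = 3 - h)
w(11, -10)*L = (3 - 1*(-10))*√(121 + √11) = (3 + 10)*√(121 + √11) = 13*√(121 + √11)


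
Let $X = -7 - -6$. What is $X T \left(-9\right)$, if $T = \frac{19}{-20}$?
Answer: $- \frac{171}{20} \approx -8.55$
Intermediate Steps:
$X = -1$ ($X = -7 + 6 = -1$)
$T = - \frac{19}{20}$ ($T = 19 \left(- \frac{1}{20}\right) = - \frac{19}{20} \approx -0.95$)
$X T \left(-9\right) = \left(-1\right) \left(- \frac{19}{20}\right) \left(-9\right) = \frac{19}{20} \left(-9\right) = - \frac{171}{20}$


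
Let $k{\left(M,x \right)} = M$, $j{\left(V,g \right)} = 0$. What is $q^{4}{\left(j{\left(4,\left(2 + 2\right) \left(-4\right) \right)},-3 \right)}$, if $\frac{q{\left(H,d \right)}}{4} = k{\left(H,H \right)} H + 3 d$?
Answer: $1679616$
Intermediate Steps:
$q{\left(H,d \right)} = 4 H^{2} + 12 d$ ($q{\left(H,d \right)} = 4 \left(H H + 3 d\right) = 4 \left(H^{2} + 3 d\right) = 4 H^{2} + 12 d$)
$q^{4}{\left(j{\left(4,\left(2 + 2\right) \left(-4\right) \right)},-3 \right)} = \left(4 \cdot 0^{2} + 12 \left(-3\right)\right)^{4} = \left(4 \cdot 0 - 36\right)^{4} = \left(0 - 36\right)^{4} = \left(-36\right)^{4} = 1679616$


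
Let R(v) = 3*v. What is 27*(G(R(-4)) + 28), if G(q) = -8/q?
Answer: 774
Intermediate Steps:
27*(G(R(-4)) + 28) = 27*(-8/(3*(-4)) + 28) = 27*(-8/(-12) + 28) = 27*(-8*(-1/12) + 28) = 27*(⅔ + 28) = 27*(86/3) = 774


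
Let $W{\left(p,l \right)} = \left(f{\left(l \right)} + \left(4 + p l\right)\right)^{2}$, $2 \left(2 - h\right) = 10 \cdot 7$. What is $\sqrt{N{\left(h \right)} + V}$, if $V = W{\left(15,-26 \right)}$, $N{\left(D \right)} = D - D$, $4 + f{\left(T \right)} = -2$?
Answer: $392$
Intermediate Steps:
$h = -33$ ($h = 2 - \frac{10 \cdot 7}{2} = 2 - 35 = -33$)
$f{\left(T \right)} = -6$ ($f{\left(T \right)} = -4 - 2 = -6$)
$N{\left(D \right)} = 0$
$W{\left(p,l \right)} = \left(-2 + l p\right)^{2}$ ($W{\left(p,l \right)} = \left(-6 + \left(4 + p l\right)\right)^{2} = \left(-6 + \left(4 + l p\right)\right)^{2} = \left(-2 + l p\right)^{2}$)
$V = 153664$ ($V = \left(-2 - 390\right)^{2} = \left(-392\right)^{2} = 153664$)
$\sqrt{N{\left(h \right)} + V} = \sqrt{0 + 153664} = \sqrt{153664} = 392$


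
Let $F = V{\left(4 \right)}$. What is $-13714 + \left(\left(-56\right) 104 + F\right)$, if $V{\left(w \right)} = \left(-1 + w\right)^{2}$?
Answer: $-19529$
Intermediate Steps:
$F = 9$ ($F = \left(-1 + 4\right)^{2} = 3^{2} = 9$)
$-13714 + \left(\left(-56\right) 104 + F\right) = -13714 + \left(\left(-56\right) 104 + 9\right) = -13714 + \left(-5824 + 9\right) = -13714 - 5815 = -19529$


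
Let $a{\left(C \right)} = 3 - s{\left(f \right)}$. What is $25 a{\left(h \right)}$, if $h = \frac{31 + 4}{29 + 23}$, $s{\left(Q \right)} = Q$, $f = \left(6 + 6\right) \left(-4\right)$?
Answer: $1275$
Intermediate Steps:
$f = -48$ ($f = 12 \left(-4\right) = -48$)
$h = \frac{35}{52} \approx 0.67308$
$a{\left(C \right)} = 51$ ($a{\left(C \right)} = 3 - -48 = 3 + 48 = 51$)
$25 a{\left(h \right)} = 25 \cdot 51 = 1275$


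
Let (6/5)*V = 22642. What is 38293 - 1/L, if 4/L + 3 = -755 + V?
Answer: 405185/12 ≈ 33765.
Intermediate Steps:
V = 56605/3 (V = (⅚)*22642 = 56605/3 ≈ 18868.)
L = 12/54331 (L = 4/(-3 + (-755 + 56605/3)) = 4/(-3 + 54340/3) = 4/(54331/3) = 4*(3/54331) = 12/54331 ≈ 0.00022087)
38293 - 1/L = 38293 - 1/12/54331 = 38293 - 1*54331/12 = 38293 - 54331/12 = 405185/12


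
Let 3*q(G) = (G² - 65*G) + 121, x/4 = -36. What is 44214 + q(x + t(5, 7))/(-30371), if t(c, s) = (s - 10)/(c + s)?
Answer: 64455038027/1457808 ≈ 44214.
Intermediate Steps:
t(c, s) = (-10 + s)/(c + s)
x = -144 (x = 4*(-36) = -144)
q(G) = 121/3 - 65*G/3 + G²/3 (q(G) = ((G² - 65*G) + 121)/3 = (121 + G² - 65*G)/3 = 121/3 - 65*G/3 + G²/3)
44214 + q(x + t(5, 7))/(-30371) = 44214 + (121/3 - 65*(-144 + (-10 + 7)/(5 + 7))/3 + (-144 + (-10 + 7)/(5 + 7))²/3)/(-30371) = 44214 + (121/3 - 65*(-144 - 3/12)/3 + (-144 - 3/12)²/3)*(-1/30371) = 44214 + (121/3 - 65*(-144 + (1/12)*(-3))/3 + (-144 + (1/12)*(-3))²/3)*(-1/30371) = 44214 + (121/3 - 65*(-144 - ¼)/3 + (-144 - ¼)²/3)*(-1/30371) = 44214 + (121/3 - 65/3*(-577/4) + (-577/4)²/3)*(-1/30371) = 44214 + (121/3 + 37505/12 + (⅓)*(332929/16))*(-1/30371) = 44214 + (121/3 + 37505/12 + 332929/48)*(-1/30371) = 44214 + (484885/48)*(-1/30371) = 44214 - 484885/1457808 = 64455038027/1457808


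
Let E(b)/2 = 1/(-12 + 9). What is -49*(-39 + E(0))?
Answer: 5831/3 ≈ 1943.7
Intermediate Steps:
E(b) = -2/3 (E(b) = 2/(-12 + 9) = 2/(-3) = 2*(-1/3) = -2/3)
-49*(-39 + E(0)) = -49*(-39 - 2/3) = -49*(-119/3) = 5831/3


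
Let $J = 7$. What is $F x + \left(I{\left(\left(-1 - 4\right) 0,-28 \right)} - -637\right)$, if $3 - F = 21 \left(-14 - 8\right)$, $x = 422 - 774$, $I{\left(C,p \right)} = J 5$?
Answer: $-163008$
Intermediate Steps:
$I{\left(C,p \right)} = 35$ ($I{\left(C,p \right)} = 7 \cdot 5 = 35$)
$x = -352$
$F = 465$ ($F = 3 - 21 \left(-14 - 8\right) = 3 - 21 \left(-22\right) = 3 - -462 = 3 + 462 = 465$)
$F x + \left(I{\left(\left(-1 - 4\right) 0,-28 \right)} - -637\right) = 465 \left(-352\right) + \left(35 - -637\right) = -163680 + \left(35 + 637\right) = -163680 + 672 = -163008$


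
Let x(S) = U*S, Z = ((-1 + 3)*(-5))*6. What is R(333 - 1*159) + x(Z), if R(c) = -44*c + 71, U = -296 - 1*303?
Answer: 28355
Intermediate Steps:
U = -599 (U = -296 - 303 = -599)
R(c) = 71 - 44*c
Z = -60 (Z = (2*(-5))*6 = -10*6 = -60)
x(S) = -599*S
R(333 - 1*159) + x(Z) = (71 - 44*(333 - 1*159)) - 599*(-60) = (71 - 44*(333 - 159)) + 35940 = (71 - 44*174) + 35940 = (71 - 7656) + 35940 = -7585 + 35940 = 28355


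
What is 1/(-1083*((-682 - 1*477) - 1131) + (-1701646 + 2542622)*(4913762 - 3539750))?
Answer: 1/1155513595782 ≈ 8.6542e-13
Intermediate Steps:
1/(-1083*((-682 - 1*477) - 1131) + (-1701646 + 2542622)*(4913762 - 3539750)) = 1/(-1083*((-682 - 477) - 1131) + 840976*1374012) = 1/(-1083*(-1159 - 1131) + 1155511115712) = 1/(-1083*(-2290) + 1155511115712) = 1/(2480070 + 1155511115712) = 1/1155513595782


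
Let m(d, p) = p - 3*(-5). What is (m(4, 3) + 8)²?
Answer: 676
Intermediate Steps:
m(d, p) = 15 + p (m(d, p) = p + 15 = 15 + p)
(m(4, 3) + 8)² = ((15 + 3) + 8)² = (18 + 8)² = 26² = 676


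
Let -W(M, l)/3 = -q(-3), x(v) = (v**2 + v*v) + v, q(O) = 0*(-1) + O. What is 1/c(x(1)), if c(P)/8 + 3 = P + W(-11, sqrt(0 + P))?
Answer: -1/72 ≈ -0.013889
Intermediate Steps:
q(O) = O (q(O) = 0 + O = O)
x(v) = v + 2*v**2 (x(v) = (v**2 + v**2) + v = 2*v**2 + v = v + 2*v**2)
W(M, l) = -9 (W(M, l) = -(-3)*(-3) = -3*3 = -9)
c(P) = -96 + 8*P (c(P) = -24 + 8*(P - 9) = -24 + 8*(-9 + P) = -24 + (-72 + 8*P) = -96 + 8*P)
1/c(x(1)) = 1/(-96 + 8*(1*(1 + 2*1))) = 1/(-96 + 8*(1*(1 + 2))) = 1/(-96 + 8*(1*3)) = 1/(-96 + 8*3) = 1/(-96 + 24) = 1/(-72) = -1/72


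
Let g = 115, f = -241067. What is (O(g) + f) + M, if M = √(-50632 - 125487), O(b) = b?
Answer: -240952 + I*√176119 ≈ -2.4095e+5 + 419.67*I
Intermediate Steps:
M = I*√176119 (M = √(-176119) = I*√176119 ≈ 419.67*I)
(O(g) + f) + M = (115 - 241067) + I*√176119 = -240952 + I*√176119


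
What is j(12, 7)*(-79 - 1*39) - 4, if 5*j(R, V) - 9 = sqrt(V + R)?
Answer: -1082/5 - 118*sqrt(19)/5 ≈ -319.27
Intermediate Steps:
j(R, V) = 9/5 + sqrt(R + V)/5 (j(R, V) = 9/5 + sqrt(V + R)/5 = 9/5 + sqrt(R + V)/5)
j(12, 7)*(-79 - 1*39) - 4 = (9/5 + sqrt(12 + 7)/5)*(-79 - 1*39) - 4 = (9/5 + sqrt(19)/5)*(-79 - 39) - 4 = (9/5 + sqrt(19)/5)*(-118) - 4 = (-1062/5 - 118*sqrt(19)/5) - 4 = -1082/5 - 118*sqrt(19)/5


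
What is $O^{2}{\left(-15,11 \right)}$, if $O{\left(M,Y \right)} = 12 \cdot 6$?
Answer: $5184$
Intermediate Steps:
$O{\left(M,Y \right)} = 72$
$O^{2}{\left(-15,11 \right)} = 72^{2} = 5184$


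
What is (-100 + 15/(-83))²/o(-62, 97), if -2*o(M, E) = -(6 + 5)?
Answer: 138278450/75779 ≈ 1824.8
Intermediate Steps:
o(M, E) = 11/2 (o(M, E) = -(-1)*(6 + 5)/2 = -(-1)*11/2 = -½*(-11) = 11/2)
(-100 + 15/(-83))²/o(-62, 97) = (-100 + 15/(-83))²/(11/2) = (-100 + 15*(-1/83))²*(2/11) = (-100 - 15/83)²*(2/11) = (-8315/83)²*(2/11) = (69139225/6889)*(2/11) = 138278450/75779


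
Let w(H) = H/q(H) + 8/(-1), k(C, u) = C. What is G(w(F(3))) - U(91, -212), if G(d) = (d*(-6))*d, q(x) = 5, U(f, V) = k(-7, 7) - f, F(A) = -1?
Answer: -7636/25 ≈ -305.44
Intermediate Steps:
U(f, V) = -7 - f
w(H) = -8 + H/5 (w(H) = H/5 + 8/(-1) = H*(⅕) + 8*(-1) = H/5 - 8 = -8 + H/5)
G(d) = -6*d² (G(d) = (-6*d)*d = -6*d²)
G(w(F(3))) - U(91, -212) = -6*(-8 + (⅕)*(-1))² - (-7 - 1*91) = -6*(-8 - ⅕)² - (-7 - 91) = -6*(-41/5)² - 1*(-98) = -6*1681/25 + 98 = -10086/25 + 98 = -7636/25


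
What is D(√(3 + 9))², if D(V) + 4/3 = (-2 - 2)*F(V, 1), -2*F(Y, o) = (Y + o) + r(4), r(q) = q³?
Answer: 149428/9 + 3088*√3/3 ≈ 18386.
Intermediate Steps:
F(Y, o) = -32 - Y/2 - o/2 (F(Y, o) = -((Y + o) + 4³)/2 = -((Y + o) + 64)/2 = -(64 + Y + o)/2 = -32 - Y/2 - o/2)
D(V) = 386/3 + 2*V (D(V) = -4/3 + (-2 - 2)*(-32 - V/2 - ½*1) = -4/3 - 4*(-32 - V/2 - ½) = -4/3 - 4*(-65/2 - V/2) = -4/3 + (130 + 2*V) = 386/3 + 2*V)
D(√(3 + 9))² = (386/3 + 2*√(3 + 9))² = (386/3 + 2*√12)² = (386/3 + 2*(2*√3))² = (386/3 + 4*√3)²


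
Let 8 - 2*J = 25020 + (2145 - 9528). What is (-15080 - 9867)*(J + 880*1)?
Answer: 395883943/2 ≈ 1.9794e+8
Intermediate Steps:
J = -17629/2 (J = 4 - (25020 + (2145 - 9528))/2 = 4 - (25020 - 7383)/2 = 4 - 1/2*17637 = 4 - 17637/2 = -17629/2 ≈ -8814.5)
(-15080 - 9867)*(J + 880*1) = (-15080 - 9867)*(-17629/2 + 880*1) = -24947*(-17629/2 + 880) = -24947*(-15869/2) = 395883943/2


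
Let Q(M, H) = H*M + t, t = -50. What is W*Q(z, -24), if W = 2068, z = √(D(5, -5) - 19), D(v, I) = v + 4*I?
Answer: -103400 - 49632*I*√34 ≈ -1.034e+5 - 2.894e+5*I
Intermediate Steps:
z = I*√34 (z = √((5 + 4*(-5)) - 19) = √((5 - 20) - 19) = √(-15 - 19) = √(-34) = I*√34 ≈ 5.8309*I)
Q(M, H) = -50 + H*M (Q(M, H) = H*M - 50 = -50 + H*M)
W*Q(z, -24) = 2068*(-50 - 24*I*√34) = -103400 - 49632*I*√34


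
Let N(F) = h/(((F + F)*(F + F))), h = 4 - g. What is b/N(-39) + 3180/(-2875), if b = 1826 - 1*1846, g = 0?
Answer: -17492136/575 ≈ -30421.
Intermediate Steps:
b = -20 (b = 1826 - 1846 = -20)
h = 4 (h = 4 - 1*0 = 4 + 0 = 4)
N(F) = F**(-2) (N(F) = 4/(((F + F)*(F + F))) = 4/(((2*F)*(2*F))) = 4/((4*F**2)) = 4*(1/(4*F**2)) = F**(-2))
b/N(-39) + 3180/(-2875) = -20/((-39)**(-2)) + 3180/(-2875) = -20/1/1521 + 3180*(-1/2875) = -20*1521 - 636/575 = -30420 - 636/575 = -17492136/575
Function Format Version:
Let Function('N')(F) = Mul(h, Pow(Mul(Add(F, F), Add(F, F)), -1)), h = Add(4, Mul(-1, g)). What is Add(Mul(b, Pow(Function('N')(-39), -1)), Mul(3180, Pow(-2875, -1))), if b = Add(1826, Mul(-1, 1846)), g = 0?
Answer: Rational(-17492136, 575) ≈ -30421.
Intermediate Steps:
b = -20 (b = Add(1826, -1846) = -20)
h = 4 (h = Add(4, Mul(-1, 0)) = Add(4, 0) = 4)
Function('N')(F) = Pow(F, -2) (Function('N')(F) = Mul(4, Pow(Mul(Add(F, F), Add(F, F)), -1)) = Mul(4, Pow(Mul(Mul(2, F), Mul(2, F)), -1)) = Mul(4, Pow(Mul(4, Pow(F, 2)), -1)) = Mul(4, Mul(Rational(1, 4), Pow(F, -2))) = Pow(F, -2))
Add(Mul(b, Pow(Function('N')(-39), -1)), Mul(3180, Pow(-2875, -1))) = Add(Mul(-20, Pow(Pow(-39, -2), -1)), Mul(3180, Pow(-2875, -1))) = Add(Mul(-20, Pow(Rational(1, 1521), -1)), Mul(3180, Rational(-1, 2875))) = Add(Mul(-20, 1521), Rational(-636, 575)) = Add(-30420, Rational(-636, 575)) = Rational(-17492136, 575)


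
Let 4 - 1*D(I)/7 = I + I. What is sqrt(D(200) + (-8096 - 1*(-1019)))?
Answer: 7*I*sqrt(201) ≈ 99.242*I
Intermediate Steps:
D(I) = 28 - 14*I (D(I) = 28 - 7*(I + I) = 28 - 14*I)
sqrt(D(200) + (-8096 - 1*(-1019))) = sqrt((28 - 14*200) + (-8096 - 1*(-1019))) = sqrt((28 - 2800) + (-8096 + 1019)) = sqrt(-2772 - 7077) = sqrt(-9849) = 7*I*sqrt(201)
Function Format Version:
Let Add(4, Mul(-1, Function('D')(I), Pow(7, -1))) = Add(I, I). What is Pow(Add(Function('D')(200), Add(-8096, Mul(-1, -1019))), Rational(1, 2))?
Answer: Mul(7, I, Pow(201, Rational(1, 2))) ≈ Mul(99.242, I)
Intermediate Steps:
Function('D')(I) = Add(28, Mul(-14, I)) (Function('D')(I) = Add(28, Mul(-7, Add(I, I))) = Add(28, Mul(-7, Mul(2, I))) = Add(28, Mul(-14, I)))
Pow(Add(Function('D')(200), Add(-8096, Mul(-1, -1019))), Rational(1, 2)) = Pow(Add(Add(28, Mul(-14, 200)), Add(-8096, Mul(-1, -1019))), Rational(1, 2)) = Pow(Add(Add(28, -2800), Add(-8096, 1019)), Rational(1, 2)) = Pow(Add(-2772, -7077), Rational(1, 2)) = Pow(-9849, Rational(1, 2)) = Mul(7, I, Pow(201, Rational(1, 2)))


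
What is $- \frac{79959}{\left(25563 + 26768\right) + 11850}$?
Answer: $- \frac{79959}{64181} \approx -1.2458$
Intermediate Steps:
$- \frac{79959}{\left(25563 + 26768\right) + 11850} = - \frac{79959}{52331 + 11850} = - \frac{79959}{64181}$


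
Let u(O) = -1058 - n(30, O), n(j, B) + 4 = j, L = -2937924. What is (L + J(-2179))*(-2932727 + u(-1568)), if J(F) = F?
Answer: 8625706522533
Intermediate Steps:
n(j, B) = -4 + j
u(O) = -1084 (u(O) = -1058 - (-4 + 30) = -1058 - 1*26 = -1058 - 26 = -1084)
(L + J(-2179))*(-2932727 + u(-1568)) = (-2937924 - 2179)*(-2932727 - 1084) = -2940103*(-2933811) = 8625706522533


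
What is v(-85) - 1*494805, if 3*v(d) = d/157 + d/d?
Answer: -77684361/157 ≈ -4.9481e+5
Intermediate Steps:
v(d) = ⅓ + d/471 (v(d) = (d/157 + d/d)/3 = (d*(1/157) + 1)/3 = (d/157 + 1)/3 = (1 + d/157)/3 = ⅓ + d/471)
v(-85) - 1*494805 = (⅓ + (1/471)*(-85)) - 1*494805 = (⅓ - 85/471) - 494805 = 24/157 - 494805 = -77684361/157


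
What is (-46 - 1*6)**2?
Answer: 2704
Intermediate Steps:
(-46 - 1*6)**2 = (-46 - 6)**2 = (-52)**2 = 2704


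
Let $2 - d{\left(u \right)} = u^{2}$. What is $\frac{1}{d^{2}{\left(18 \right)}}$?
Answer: $\frac{1}{103684} \approx 9.6447 \cdot 10^{-6}$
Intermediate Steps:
$d{\left(u \right)} = 2 - u^{2}$
$\frac{1}{d^{2}{\left(18 \right)}} = \frac{1}{\left(2 - 18^{2}\right)^{2}} = \frac{1}{\left(2 - 324\right)^{2}} = \frac{1}{\left(-322\right)^{2}} = \frac{1}{103684}$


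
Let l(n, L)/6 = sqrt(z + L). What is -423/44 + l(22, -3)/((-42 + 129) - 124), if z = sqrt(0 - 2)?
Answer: -423/44 - 6*sqrt(-3 + I*sqrt(2))/37 ≈ -9.6782 - 0.28819*I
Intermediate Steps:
z = I*sqrt(2) (z = sqrt(-2) = I*sqrt(2) ≈ 1.4142*I)
l(n, L) = 6*sqrt(L + I*sqrt(2)) (l(n, L) = 6*sqrt(I*sqrt(2) + L) = 6*sqrt(L + I*sqrt(2)))
-423/44 + l(22, -3)/((-42 + 129) - 124) = -423/44 + (6*sqrt(-3 + I*sqrt(2)))/((-42 + 129) - 124) = -423*1/44 + (6*sqrt(-3 + I*sqrt(2)))/(87 - 124) = -423/44 + (6*sqrt(-3 + I*sqrt(2)))/(-37) = -423/44 + (6*sqrt(-3 + I*sqrt(2)))*(-1/37) = -423/44 - 6*sqrt(-3 + I*sqrt(2))/37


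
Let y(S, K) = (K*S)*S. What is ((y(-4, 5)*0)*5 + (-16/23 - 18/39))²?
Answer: 119716/89401 ≈ 1.3391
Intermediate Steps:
y(S, K) = K*S²
((y(-4, 5)*0)*5 + (-16/23 - 18/39))² = (((5*(-4)²)*0)*5 + (-16/23 - 18/39))² = (((5*16)*0)*5 + (-16*1/23 - 18*1/39))² = ((80*0)*5 + (-16/23 - 6/13))² = (0*5 - 346/299)² = (0 - 346/299)² = (-346/299)² = 119716/89401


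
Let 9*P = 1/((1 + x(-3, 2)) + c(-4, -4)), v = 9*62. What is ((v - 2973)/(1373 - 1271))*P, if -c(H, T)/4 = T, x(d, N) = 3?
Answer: -161/1224 ≈ -0.13154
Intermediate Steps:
c(H, T) = -4*T
v = 558
P = 1/180 (P = 1/(9*((1 + 3) - 4*(-4))) = 1/(9*(4 + 16)) = (⅑)/20 = (⅑)*(1/20) = 1/180 ≈ 0.0055556)
((v - 2973)/(1373 - 1271))*P = ((558 - 2973)/(1373 - 1271))*(1/180) = -2415/102*(1/180) = -2415*1/102*(1/180) = -805/34*1/180 = -161/1224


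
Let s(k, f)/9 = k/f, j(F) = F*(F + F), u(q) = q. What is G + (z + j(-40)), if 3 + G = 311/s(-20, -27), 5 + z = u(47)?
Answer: 65713/20 ≈ 3285.6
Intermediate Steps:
j(F) = 2*F² (j(F) = F*(2*F) = 2*F²)
z = 42 (z = -5 + 47 = 42)
s(k, f) = 9*k/f (s(k, f) = 9*(k/f) = 9*k/f)
G = 873/20 (G = -3 + 311/((9*(-20)/(-27))) = -3 + 311/((9*(-20)*(-1/27))) = -3 + 311/(20/3) = -3 + 311*(3/20) = -3 + 933/20 = 873/20 ≈ 43.650)
G + (z + j(-40)) = 873/20 + (42 + 2*(-40)²) = 873/20 + (42 + 2*1600) = 873/20 + (42 + 3200) = 873/20 + 3242 = 65713/20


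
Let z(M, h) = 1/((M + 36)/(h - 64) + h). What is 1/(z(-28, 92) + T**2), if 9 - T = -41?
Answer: 646/1615007 ≈ 0.00040000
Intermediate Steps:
T = 50 (T = 9 - 1*(-41) = 9 + 41 = 50)
z(M, h) = 1/(h + (36 + M)/(-64 + h)) (z(M, h) = 1/((36 + M)/(-64 + h) + h) = 1/(h + (36 + M)/(-64 + h)))
1/(z(-28, 92) + T**2) = 1/((-64 + 92)/(36 - 28 + 92**2 - 64*92) + 50**2) = 1/(28/(36 - 28 + 8464 - 5888) + 2500) = 1/(28/2584 + 2500) = 1/((1/2584)*28 + 2500) = 1/(7/646 + 2500) = 1/(1615007/646) = 646/1615007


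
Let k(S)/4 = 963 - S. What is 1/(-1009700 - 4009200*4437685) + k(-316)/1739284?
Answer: 28486268177838679/9684462561020376500 ≈ 0.0029414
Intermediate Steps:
k(S) = 3852 - 4*S (k(S) = 4*(963 - S) = 3852 - 4*S)
1/(-1009700 - 4009200*4437685) + k(-316)/1739284 = 1/(-1009700 - 4009200*4437685) + (3852 - 4*(-316))/1739284 = (1/4437685)/(-5018900) + (3852 + 1264)*(1/1739284) = -1/5018900*1/4437685 + 5116*(1/1739284) = -1/22272297246500 + 1279/434821 = 28486268177838679/9684462561020376500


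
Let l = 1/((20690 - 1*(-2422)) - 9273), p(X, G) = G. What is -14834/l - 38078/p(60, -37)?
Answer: -7595607784/37 ≈ -2.0529e+8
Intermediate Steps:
l = 1/13839 (l = 1/((20690 + 2422) - 9273) = 1/(23112 - 9273) = 1/13839 ≈ 7.2260e-5)
-14834/l - 38078/p(60, -37) = -14834/1/13839 - 38078/(-37) = -14834*13839 - 38078*(-1/37) = -205287726 + 38078/37 = -7595607784/37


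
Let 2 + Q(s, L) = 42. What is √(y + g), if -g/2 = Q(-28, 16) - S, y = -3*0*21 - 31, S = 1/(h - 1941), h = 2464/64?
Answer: I*√1607075995/3805 ≈ 10.536*I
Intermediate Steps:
Q(s, L) = 40 (Q(s, L) = -2 + 42 = 40)
h = 77/2 (h = 2464*(1/64) = 77/2 ≈ 38.500)
S = -2/3805 (S = 1/(77/2 - 1941) = 1/(-3805/2) = -2/3805 ≈ -0.00052562)
y = -31 (y = 0*21 - 31 = 0 - 31 = -31)
g = -304404/3805 (g = -2*(40 - 1*(-2/3805)) = -2*(40 + 2/3805) = -2*152202/3805 = -304404/3805 ≈ -80.001)
√(y + g) = √(-31 - 304404/3805) = √(-422359/3805) = I*√1607075995/3805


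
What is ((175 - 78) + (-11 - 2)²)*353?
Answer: 93898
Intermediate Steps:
((175 - 78) + (-11 - 2)²)*353 = (97 + (-13)²)*353 = (97 + 169)*353 = 266*353 = 93898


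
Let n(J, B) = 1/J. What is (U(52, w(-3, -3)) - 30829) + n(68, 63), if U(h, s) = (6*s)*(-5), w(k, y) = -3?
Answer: -2090251/68 ≈ -30739.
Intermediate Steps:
U(h, s) = -30*s
(U(52, w(-3, -3)) - 30829) + n(68, 63) = (-30*(-3) - 30829) + 1/68 = (90 - 30829) + 1/68 = -30739 + 1/68 = -2090251/68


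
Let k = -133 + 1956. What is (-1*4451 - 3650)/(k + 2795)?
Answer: -8101/4618 ≈ -1.7542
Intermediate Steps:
k = 1823
(-1*4451 - 3650)/(k + 2795) = (-1*4451 - 3650)/(1823 + 2795) = (-4451 - 3650)/4618 = -8101*1/4618 = -8101/4618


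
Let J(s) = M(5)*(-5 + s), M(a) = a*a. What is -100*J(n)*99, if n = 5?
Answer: 0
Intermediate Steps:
M(a) = a²
J(s) = -125 + 25*s (J(s) = 5²*(-5 + s) = 25*(-5 + s) = -125 + 25*s)
-100*J(n)*99 = -100*(-125 + 25*5)*99 = -100*(-125 + 125)*99 = -100*0*99 = 0*99 = 0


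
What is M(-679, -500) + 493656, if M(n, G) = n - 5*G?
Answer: 495477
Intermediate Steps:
M(n, G) = n - 5*G
M(-679, -500) + 493656 = (-679 - 5*(-500)) + 493656 = (-679 + 2500) + 493656 = 1821 + 493656 = 495477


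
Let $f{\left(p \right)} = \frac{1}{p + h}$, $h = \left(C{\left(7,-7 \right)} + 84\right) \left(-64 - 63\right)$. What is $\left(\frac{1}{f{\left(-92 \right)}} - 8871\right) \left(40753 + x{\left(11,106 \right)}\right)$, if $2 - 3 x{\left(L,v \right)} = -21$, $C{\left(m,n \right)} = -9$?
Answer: $- \frac{2260749616}{3} \approx -7.5358 \cdot 10^{8}$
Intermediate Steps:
$x{\left(L,v \right)} = \frac{23}{3}$ ($x{\left(L,v \right)} = \frac{2}{3} - -7 = \frac{2}{3} + 7 = \frac{23}{3}$)
$h = -9525$ ($h = \left(-9 + 84\right) \left(-64 - 63\right) = 75 \left(-127\right) = -9525$)
$f{\left(p \right)} = \frac{1}{-9525 + p}$ ($f{\left(p \right)} = \frac{1}{p - 9525} = \frac{1}{-9525 + p}$)
$\left(\frac{1}{f{\left(-92 \right)}} - 8871\right) \left(40753 + x{\left(11,106 \right)}\right) = \left(\frac{1}{\frac{1}{-9525 - 92}} - 8871\right) \left(40753 + \frac{23}{3}\right) = \left(\frac{1}{\frac{1}{-9617}} - 8871\right) \frac{122282}{3} = \left(\frac{1}{- \frac{1}{9617}} - 8871\right) \frac{122282}{3} = \left(-9617 - 8871\right) \frac{122282}{3} = \left(-18488\right) \frac{122282}{3} = - \frac{2260749616}{3}$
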